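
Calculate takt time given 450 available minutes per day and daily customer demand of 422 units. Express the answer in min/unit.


Formula: Takt Time = Available Production Time / Customer Demand
Takt = 450 min/day / 422 units/day
Takt = 1.07 min/unit

1.07 min/unit


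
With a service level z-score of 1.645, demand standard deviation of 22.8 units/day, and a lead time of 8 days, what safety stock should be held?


Formula: SS = z * sigma_d * sqrt(LT)
sqrt(LT) = sqrt(8) = 2.8284
SS = 1.645 * 22.8 * 2.8284
SS = 106.1 units

106.1 units


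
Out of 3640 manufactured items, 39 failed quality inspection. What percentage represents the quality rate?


Formula: Quality Rate = Good Pieces / Total Pieces * 100
Good pieces = 3640 - 39 = 3601
QR = 3601 / 3640 * 100 = 98.9%

98.9%


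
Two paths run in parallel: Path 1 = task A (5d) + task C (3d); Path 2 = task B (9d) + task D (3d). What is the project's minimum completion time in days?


Path 1 = 5 + 3 = 8 days
Path 2 = 9 + 3 = 12 days
Duration = max(8, 12) = 12 days

12 days


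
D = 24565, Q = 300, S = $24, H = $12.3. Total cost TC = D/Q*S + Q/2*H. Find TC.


TC = 24565/300 * 24 + 300/2 * 12.3

$3810.20


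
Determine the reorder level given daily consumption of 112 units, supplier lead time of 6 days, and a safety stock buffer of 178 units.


Formula: ROP = (Daily Demand * Lead Time) + Safety Stock
Demand during lead time = 112 * 6 = 672 units
ROP = 672 + 178 = 850 units

850 units


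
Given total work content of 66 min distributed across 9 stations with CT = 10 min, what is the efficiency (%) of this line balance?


Formula: Efficiency = Sum of Task Times / (N_stations * CT) * 100
Total station capacity = 9 stations * 10 min = 90 min
Efficiency = 66 / 90 * 100 = 73.3%

73.3%


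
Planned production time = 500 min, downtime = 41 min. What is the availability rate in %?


Formula: Availability = (Planned Time - Downtime) / Planned Time * 100
Uptime = 500 - 41 = 459 min
Availability = 459 / 500 * 100 = 91.8%

91.8%


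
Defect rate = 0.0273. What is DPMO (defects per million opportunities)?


DPMO = defect_rate * 1000000 = 0.0273 * 1000000

27300


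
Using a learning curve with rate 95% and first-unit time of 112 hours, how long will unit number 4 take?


Formula: T_n = T_1 * (learning_rate)^(log2(n)) where learning_rate = rate/100
Doublings = log2(4) = 2
T_n = 112 * 0.95^2
T_n = 112 * 0.9025 = 101.1 hours

101.1 hours


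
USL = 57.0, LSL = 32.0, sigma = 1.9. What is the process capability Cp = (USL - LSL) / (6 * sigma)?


Cp = (57.0 - 32.0) / (6 * 1.9)

2.19


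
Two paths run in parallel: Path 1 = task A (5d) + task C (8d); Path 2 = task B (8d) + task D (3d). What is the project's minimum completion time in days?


Path 1 = 5 + 8 = 13 days
Path 2 = 8 + 3 = 11 days
Duration = max(13, 11) = 13 days

13 days


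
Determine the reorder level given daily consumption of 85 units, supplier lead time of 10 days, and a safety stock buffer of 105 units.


Formula: ROP = (Daily Demand * Lead Time) + Safety Stock
Demand during lead time = 85 * 10 = 850 units
ROP = 850 + 105 = 955 units

955 units


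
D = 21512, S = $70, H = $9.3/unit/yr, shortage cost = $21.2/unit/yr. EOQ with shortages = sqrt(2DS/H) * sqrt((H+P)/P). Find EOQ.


Formula: EOQ* = sqrt(2DS/H) * sqrt((H+P)/P)
Base EOQ = sqrt(2*21512*70/9.3) = 569.07 units
Correction = sqrt((9.3+21.2)/21.2) = 1.19945
EOQ* = 569.07 * 1.19945 = 682.6 units

682.6 units


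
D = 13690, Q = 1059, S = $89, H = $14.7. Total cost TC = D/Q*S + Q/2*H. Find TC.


TC = 13690/1059 * 89 + 1059/2 * 14.7

$8934.18


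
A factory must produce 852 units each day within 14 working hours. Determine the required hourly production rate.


Formula: Production Rate = Daily Demand / Available Hours
Rate = 852 units/day / 14 hours/day
Rate = 60.9 units/hour

60.9 units/hour


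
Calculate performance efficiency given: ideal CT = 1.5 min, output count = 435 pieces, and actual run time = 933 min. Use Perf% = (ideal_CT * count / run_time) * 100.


Formula: Performance = (Ideal CT * Total Count) / Run Time * 100
Ideal output time = 1.5 * 435 = 652.5 min
Performance = 652.5 / 933 * 100 = 69.9%

69.9%


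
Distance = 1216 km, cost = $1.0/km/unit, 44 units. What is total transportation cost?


TC = dist * cost * units = 1216 * 1.0 * 44 = $53504.00

$53504.00


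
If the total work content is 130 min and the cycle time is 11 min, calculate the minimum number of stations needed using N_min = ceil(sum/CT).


Formula: N_min = ceil(Sum of Task Times / Cycle Time)
N_min = ceil(130 min / 11 min) = ceil(11.8182)
N_min = 12 stations

12


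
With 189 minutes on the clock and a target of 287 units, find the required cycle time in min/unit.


Formula: CT = Available Time / Number of Units
CT = 189 min / 287 units
CT = 0.66 min/unit

0.66 min/unit


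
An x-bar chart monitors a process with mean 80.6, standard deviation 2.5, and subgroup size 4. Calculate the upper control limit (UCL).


UCL = 80.6 + 3 * 2.5 / sqrt(4)

84.35


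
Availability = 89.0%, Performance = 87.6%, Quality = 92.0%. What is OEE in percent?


Formula: OEE = Availability * Performance * Quality / 10000
A * P = 89.0% * 87.6% / 100 = 77.96%
OEE = 77.96% * 92.0% / 100 = 71.7%

71.7%


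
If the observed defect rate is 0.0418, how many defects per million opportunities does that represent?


DPMO = defect_rate * 1000000 = 0.0418 * 1000000

41800


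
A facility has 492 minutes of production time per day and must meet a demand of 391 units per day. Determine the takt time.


Formula: Takt Time = Available Production Time / Customer Demand
Takt = 492 min/day / 391 units/day
Takt = 1.26 min/unit

1.26 min/unit


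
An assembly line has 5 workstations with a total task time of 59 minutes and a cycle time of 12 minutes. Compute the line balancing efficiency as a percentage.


Formula: Efficiency = Sum of Task Times / (N_stations * CT) * 100
Total station capacity = 5 stations * 12 min = 60 min
Efficiency = 59 / 60 * 100 = 98.3%

98.3%


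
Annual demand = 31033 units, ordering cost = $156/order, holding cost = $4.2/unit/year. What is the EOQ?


Formula: EOQ = sqrt(2 * D * S / H)
Numerator: 2 * 31033 * 156 = 9682296
2DS/H = 9682296 / 4.2 = 2305308.6
EOQ = sqrt(2305308.6) = 1518.3 units

1518.3 units


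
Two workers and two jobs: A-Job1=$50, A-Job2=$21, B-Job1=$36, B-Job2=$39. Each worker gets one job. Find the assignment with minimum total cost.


Option 1: A->1 + B->2 = $50 + $39 = $89
Option 2: A->2 + B->1 = $21 + $36 = $57
Min cost = min($89, $57) = $57

$57


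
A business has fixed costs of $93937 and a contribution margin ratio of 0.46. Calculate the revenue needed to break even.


Formula: BER = Fixed Costs / Contribution Margin Ratio
BER = $93937 / 0.46
BER = $204210.87 (to the nearest cent)

$204210.87


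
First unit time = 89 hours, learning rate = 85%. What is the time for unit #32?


Formula: T_n = T_1 * (learning_rate)^(log2(n)) where learning_rate = rate/100
Doublings = log2(32) = 5
T_n = 89 * 0.85^5
T_n = 89 * 0.4437 = 39.5 hours

39.5 hours


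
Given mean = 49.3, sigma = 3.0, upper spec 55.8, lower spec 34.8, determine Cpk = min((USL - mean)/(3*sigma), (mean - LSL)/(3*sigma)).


Cpu = (55.8 - 49.3) / (3 * 3.0) = 0.72
Cpl = (49.3 - 34.8) / (3 * 3.0) = 1.61
Cpk = min(0.72, 1.61) = 0.72

0.72


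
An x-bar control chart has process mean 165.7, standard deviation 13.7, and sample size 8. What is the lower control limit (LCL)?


LCL = 165.7 - 3 * 13.7 / sqrt(8)

151.17


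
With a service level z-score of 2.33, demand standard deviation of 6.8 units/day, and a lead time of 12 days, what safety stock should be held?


Formula: SS = z * sigma_d * sqrt(LT)
sqrt(LT) = sqrt(12) = 3.4641
SS = 2.33 * 6.8 * 3.4641
SS = 54.9 units

54.9 units


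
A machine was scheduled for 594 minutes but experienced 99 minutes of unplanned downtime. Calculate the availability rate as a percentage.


Formula: Availability = (Planned Time - Downtime) / Planned Time * 100
Uptime = 594 - 99 = 495 min
Availability = 495 / 594 * 100 = 83.3%

83.3%


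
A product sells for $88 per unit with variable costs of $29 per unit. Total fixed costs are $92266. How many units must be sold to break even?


Formula: BEQ = Fixed Costs / (Price - Variable Cost)
Contribution margin = $88 - $29 = $59/unit
BEQ = ceil($92266 / $59/unit) = ceil(1563.83) = 1564 units

1564 units


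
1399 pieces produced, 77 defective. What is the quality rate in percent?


Formula: Quality Rate = Good Pieces / Total Pieces * 100
Good pieces = 1399 - 77 = 1322
QR = 1322 / 1399 * 100 = 94.5%

94.5%


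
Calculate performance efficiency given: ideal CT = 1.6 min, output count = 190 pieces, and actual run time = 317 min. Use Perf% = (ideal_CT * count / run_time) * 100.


Formula: Performance = (Ideal CT * Total Count) / Run Time * 100
Ideal output time = 1.6 * 190 = 304.0 min
Performance = 304.0 / 317 * 100 = 95.9%

95.9%


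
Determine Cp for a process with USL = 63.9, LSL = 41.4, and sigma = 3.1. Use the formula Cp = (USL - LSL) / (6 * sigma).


Cp = (63.9 - 41.4) / (6 * 3.1)

1.21


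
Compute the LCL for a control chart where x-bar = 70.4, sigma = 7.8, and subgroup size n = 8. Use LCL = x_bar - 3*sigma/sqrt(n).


LCL = 70.4 - 3 * 7.8 / sqrt(8)

62.13


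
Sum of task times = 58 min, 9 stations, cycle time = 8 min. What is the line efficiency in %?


Formula: Efficiency = Sum of Task Times / (N_stations * CT) * 100
Total station capacity = 9 stations * 8 min = 72 min
Efficiency = 58 / 72 * 100 = 80.6%

80.6%


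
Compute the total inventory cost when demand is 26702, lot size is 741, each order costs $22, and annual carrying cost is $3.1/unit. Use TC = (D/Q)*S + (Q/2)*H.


TC = 26702/741 * 22 + 741/2 * 3.1

$1941.32


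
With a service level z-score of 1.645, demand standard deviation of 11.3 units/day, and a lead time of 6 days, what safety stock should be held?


Formula: SS = z * sigma_d * sqrt(LT)
sqrt(LT) = sqrt(6) = 2.4495
SS = 1.645 * 11.3 * 2.4495
SS = 45.5 units

45.5 units


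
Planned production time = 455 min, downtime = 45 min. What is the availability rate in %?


Formula: Availability = (Planned Time - Downtime) / Planned Time * 100
Uptime = 455 - 45 = 410 min
Availability = 410 / 455 * 100 = 90.1%

90.1%


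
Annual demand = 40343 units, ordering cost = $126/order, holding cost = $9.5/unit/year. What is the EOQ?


Formula: EOQ = sqrt(2 * D * S / H)
Numerator: 2 * 40343 * 126 = 10166436
2DS/H = 10166436 / 9.5 = 1070151.2
EOQ = sqrt(1070151.2) = 1034.5 units

1034.5 units


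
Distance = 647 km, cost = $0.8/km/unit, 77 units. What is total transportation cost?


TC = dist * cost * units = 647 * 0.8 * 77 = $39855.20

$39855.20


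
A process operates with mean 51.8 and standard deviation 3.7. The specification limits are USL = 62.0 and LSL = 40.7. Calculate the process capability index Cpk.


Cpu = (62.0 - 51.8) / (3 * 3.7) = 0.92
Cpl = (51.8 - 40.7) / (3 * 3.7) = 1.0
Cpk = min(0.92, 1.0) = 0.92

0.92


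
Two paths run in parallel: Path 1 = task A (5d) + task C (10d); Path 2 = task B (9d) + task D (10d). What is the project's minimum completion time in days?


Path 1 = 5 + 10 = 15 days
Path 2 = 9 + 10 = 19 days
Duration = max(15, 19) = 19 days

19 days


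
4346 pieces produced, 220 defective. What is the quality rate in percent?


Formula: Quality Rate = Good Pieces / Total Pieces * 100
Good pieces = 4346 - 220 = 4126
QR = 4126 / 4346 * 100 = 94.9%

94.9%


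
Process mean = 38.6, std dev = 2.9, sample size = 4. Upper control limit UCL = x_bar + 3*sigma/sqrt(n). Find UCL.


UCL = 38.6 + 3 * 2.9 / sqrt(4)

42.95


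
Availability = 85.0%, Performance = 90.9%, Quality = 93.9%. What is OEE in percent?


Formula: OEE = Availability * Performance * Quality / 10000
A * P = 85.0% * 90.9% / 100 = 77.27%
OEE = 77.27% * 93.9% / 100 = 72.6%

72.6%


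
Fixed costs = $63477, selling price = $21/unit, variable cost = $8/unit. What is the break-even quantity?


Formula: BEQ = Fixed Costs / (Price - Variable Cost)
Contribution margin = $21 - $8 = $13/unit
BEQ = ceil($63477 / $13/unit) = ceil(4882.85) = 4883 units

4883 units


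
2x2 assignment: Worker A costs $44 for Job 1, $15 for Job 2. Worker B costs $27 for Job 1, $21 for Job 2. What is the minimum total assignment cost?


Option 1: A->1 + B->2 = $44 + $21 = $65
Option 2: A->2 + B->1 = $15 + $27 = $42
Min cost = min($65, $42) = $42

$42


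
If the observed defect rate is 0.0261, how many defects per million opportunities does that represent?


DPMO = defect_rate * 1000000 = 0.0261 * 1000000

26100


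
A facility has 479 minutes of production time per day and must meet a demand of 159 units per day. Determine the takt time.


Formula: Takt Time = Available Production Time / Customer Demand
Takt = 479 min/day / 159 units/day
Takt = 3.01 min/unit

3.01 min/unit


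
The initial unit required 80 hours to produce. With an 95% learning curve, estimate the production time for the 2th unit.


Formula: T_n = T_1 * (learning_rate)^(log2(n)) where learning_rate = rate/100
Doublings = log2(2) = 1
T_n = 80 * 0.95^1
T_n = 80 * 0.95 = 76.0 hours

76.0 hours


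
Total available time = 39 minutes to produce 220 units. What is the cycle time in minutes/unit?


Formula: CT = Available Time / Number of Units
CT = 39 min / 220 units
CT = 0.18 min/unit

0.18 min/unit


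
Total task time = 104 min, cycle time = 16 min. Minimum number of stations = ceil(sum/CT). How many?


Formula: N_min = ceil(Sum of Task Times / Cycle Time)
N_min = ceil(104 min / 16 min) = ceil(6.5)
N_min = 7 stations

7


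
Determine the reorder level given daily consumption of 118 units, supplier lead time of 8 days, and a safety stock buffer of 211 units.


Formula: ROP = (Daily Demand * Lead Time) + Safety Stock
Demand during lead time = 118 * 8 = 944 units
ROP = 944 + 211 = 1155 units

1155 units


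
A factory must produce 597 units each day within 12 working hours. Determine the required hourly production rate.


Formula: Production Rate = Daily Demand / Available Hours
Rate = 597 units/day / 12 hours/day
Rate = 49.8 units/hour

49.8 units/hour


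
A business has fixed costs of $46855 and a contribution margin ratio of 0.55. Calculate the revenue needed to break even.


Formula: BER = Fixed Costs / Contribution Margin Ratio
BER = $46855 / 0.55
BER = $85190.91 (to the nearest cent)

$85190.91


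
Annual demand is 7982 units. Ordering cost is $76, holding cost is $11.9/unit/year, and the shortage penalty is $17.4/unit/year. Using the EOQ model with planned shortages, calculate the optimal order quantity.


Formula: EOQ* = sqrt(2DS/H) * sqrt((H+P)/P)
Base EOQ = sqrt(2*7982*76/11.9) = 319.3 units
Correction = sqrt((11.9+17.4)/17.4) = 1.29765
EOQ* = 319.3 * 1.29765 = 414.3 units

414.3 units


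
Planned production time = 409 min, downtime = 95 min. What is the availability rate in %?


Formula: Availability = (Planned Time - Downtime) / Planned Time * 100
Uptime = 409 - 95 = 314 min
Availability = 314 / 409 * 100 = 76.8%

76.8%


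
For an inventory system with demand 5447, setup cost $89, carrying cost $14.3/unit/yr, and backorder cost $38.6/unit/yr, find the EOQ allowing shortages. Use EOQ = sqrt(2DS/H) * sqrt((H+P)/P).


Formula: EOQ* = sqrt(2DS/H) * sqrt((H+P)/P)
Base EOQ = sqrt(2*5447*89/14.3) = 260.39 units
Correction = sqrt((14.3+38.6)/38.6) = 1.17067
EOQ* = 260.39 * 1.17067 = 304.8 units

304.8 units


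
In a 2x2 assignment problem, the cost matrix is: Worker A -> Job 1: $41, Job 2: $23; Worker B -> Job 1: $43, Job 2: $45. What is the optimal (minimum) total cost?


Option 1: A->1 + B->2 = $41 + $45 = $86
Option 2: A->2 + B->1 = $23 + $43 = $66
Min cost = min($86, $66) = $66

$66


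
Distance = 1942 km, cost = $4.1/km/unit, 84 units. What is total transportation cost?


TC = dist * cost * units = 1942 * 4.1 * 84 = $668824.80

$668824.80


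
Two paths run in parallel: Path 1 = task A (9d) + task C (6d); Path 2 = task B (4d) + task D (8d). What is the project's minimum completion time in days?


Path 1 = 9 + 6 = 15 days
Path 2 = 4 + 8 = 12 days
Duration = max(15, 12) = 15 days

15 days


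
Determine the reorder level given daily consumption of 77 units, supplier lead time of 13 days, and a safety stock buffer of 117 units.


Formula: ROP = (Daily Demand * Lead Time) + Safety Stock
Demand during lead time = 77 * 13 = 1001 units
ROP = 1001 + 117 = 1118 units

1118 units


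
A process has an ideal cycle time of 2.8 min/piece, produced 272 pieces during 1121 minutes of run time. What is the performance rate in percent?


Formula: Performance = (Ideal CT * Total Count) / Run Time * 100
Ideal output time = 2.8 * 272 = 761.6 min
Performance = 761.6 / 1121 * 100 = 67.9%

67.9%


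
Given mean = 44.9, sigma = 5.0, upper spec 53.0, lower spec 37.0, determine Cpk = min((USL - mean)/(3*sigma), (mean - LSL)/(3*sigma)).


Cpu = (53.0 - 44.9) / (3 * 5.0) = 0.54
Cpl = (44.9 - 37.0) / (3 * 5.0) = 0.53
Cpk = min(0.54, 0.53) = 0.53

0.53


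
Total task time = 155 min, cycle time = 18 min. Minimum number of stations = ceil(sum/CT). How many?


Formula: N_min = ceil(Sum of Task Times / Cycle Time)
N_min = ceil(155 min / 18 min) = ceil(8.6111)
N_min = 9 stations

9


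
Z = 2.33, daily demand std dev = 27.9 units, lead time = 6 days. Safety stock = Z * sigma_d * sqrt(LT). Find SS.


Formula: SS = z * sigma_d * sqrt(LT)
sqrt(LT) = sqrt(6) = 2.4495
SS = 2.33 * 27.9 * 2.4495
SS = 159.2 units

159.2 units


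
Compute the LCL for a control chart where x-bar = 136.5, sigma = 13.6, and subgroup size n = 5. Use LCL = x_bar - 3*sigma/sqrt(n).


LCL = 136.5 - 3 * 13.6 / sqrt(5)

118.25


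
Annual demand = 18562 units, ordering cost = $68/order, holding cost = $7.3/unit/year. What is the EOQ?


Formula: EOQ = sqrt(2 * D * S / H)
Numerator: 2 * 18562 * 68 = 2524432
2DS/H = 2524432 / 7.3 = 345812.6
EOQ = sqrt(345812.6) = 588.1 units

588.1 units


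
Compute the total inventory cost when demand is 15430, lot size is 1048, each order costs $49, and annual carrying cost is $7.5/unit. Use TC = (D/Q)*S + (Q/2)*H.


TC = 15430/1048 * 49 + 1048/2 * 7.5

$4651.44


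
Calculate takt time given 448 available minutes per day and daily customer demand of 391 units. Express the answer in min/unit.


Formula: Takt Time = Available Production Time / Customer Demand
Takt = 448 min/day / 391 units/day
Takt = 1.15 min/unit

1.15 min/unit


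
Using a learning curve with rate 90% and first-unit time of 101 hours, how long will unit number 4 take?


Formula: T_n = T_1 * (learning_rate)^(log2(n)) where learning_rate = rate/100
Doublings = log2(4) = 2
T_n = 101 * 0.9^2
T_n = 101 * 0.81 = 81.8 hours

81.8 hours


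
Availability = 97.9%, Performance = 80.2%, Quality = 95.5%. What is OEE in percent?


Formula: OEE = Availability * Performance * Quality / 10000
A * P = 97.9% * 80.2% / 100 = 78.52%
OEE = 78.52% * 95.5% / 100 = 75.0%

75.0%


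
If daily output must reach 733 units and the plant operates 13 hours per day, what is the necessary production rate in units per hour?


Formula: Production Rate = Daily Demand / Available Hours
Rate = 733 units/day / 13 hours/day
Rate = 56.4 units/hour

56.4 units/hour


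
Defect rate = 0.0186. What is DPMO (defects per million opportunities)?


DPMO = defect_rate * 1000000 = 0.0186 * 1000000

18600


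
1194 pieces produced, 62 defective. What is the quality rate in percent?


Formula: Quality Rate = Good Pieces / Total Pieces * 100
Good pieces = 1194 - 62 = 1132
QR = 1132 / 1194 * 100 = 94.8%

94.8%


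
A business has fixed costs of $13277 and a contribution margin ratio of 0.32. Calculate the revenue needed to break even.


Formula: BER = Fixed Costs / Contribution Margin Ratio
BER = $13277 / 0.32
BER = $41490.63 (to the nearest cent)

$41490.63


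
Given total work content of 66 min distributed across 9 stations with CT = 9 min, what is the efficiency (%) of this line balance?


Formula: Efficiency = Sum of Task Times / (N_stations * CT) * 100
Total station capacity = 9 stations * 9 min = 81 min
Efficiency = 66 / 81 * 100 = 81.5%

81.5%


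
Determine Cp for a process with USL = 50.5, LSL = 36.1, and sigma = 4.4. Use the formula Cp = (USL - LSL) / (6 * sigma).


Cp = (50.5 - 36.1) / (6 * 4.4)

0.55


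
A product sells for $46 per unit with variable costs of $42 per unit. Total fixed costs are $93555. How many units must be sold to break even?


Formula: BEQ = Fixed Costs / (Price - Variable Cost)
Contribution margin = $46 - $42 = $4/unit
BEQ = ceil($93555 / $4/unit) = ceil(23388.75) = 23389 units

23389 units


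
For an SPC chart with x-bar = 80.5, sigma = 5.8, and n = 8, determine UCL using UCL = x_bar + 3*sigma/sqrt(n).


UCL = 80.5 + 3 * 5.8 / sqrt(8)

86.65


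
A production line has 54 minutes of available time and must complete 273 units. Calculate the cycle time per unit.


Formula: CT = Available Time / Number of Units
CT = 54 min / 273 units
CT = 0.2 min/unit

0.2 min/unit


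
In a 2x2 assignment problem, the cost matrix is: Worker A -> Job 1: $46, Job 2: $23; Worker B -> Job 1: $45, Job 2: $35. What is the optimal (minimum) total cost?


Option 1: A->1 + B->2 = $46 + $35 = $81
Option 2: A->2 + B->1 = $23 + $45 = $68
Min cost = min($81, $68) = $68

$68


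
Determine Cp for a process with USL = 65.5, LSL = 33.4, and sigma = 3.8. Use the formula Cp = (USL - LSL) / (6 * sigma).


Cp = (65.5 - 33.4) / (6 * 3.8)

1.41


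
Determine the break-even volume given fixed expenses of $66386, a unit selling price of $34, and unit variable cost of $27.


Formula: BEQ = Fixed Costs / (Price - Variable Cost)
Contribution margin = $34 - $27 = $7/unit
BEQ = ceil($66386 / $7/unit) = ceil(9483.71) = 9484 units

9484 units


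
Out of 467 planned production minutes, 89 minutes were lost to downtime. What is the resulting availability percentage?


Formula: Availability = (Planned Time - Downtime) / Planned Time * 100
Uptime = 467 - 89 = 378 min
Availability = 378 / 467 * 100 = 80.9%

80.9%


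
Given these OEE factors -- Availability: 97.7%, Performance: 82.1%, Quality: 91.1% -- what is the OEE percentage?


Formula: OEE = Availability * Performance * Quality / 10000
A * P = 97.7% * 82.1% / 100 = 80.21%
OEE = 80.21% * 91.1% / 100 = 73.1%

73.1%


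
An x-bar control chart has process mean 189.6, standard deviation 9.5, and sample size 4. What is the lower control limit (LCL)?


LCL = 189.6 - 3 * 9.5 / sqrt(4)

175.35


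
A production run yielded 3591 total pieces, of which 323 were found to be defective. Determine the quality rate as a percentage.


Formula: Quality Rate = Good Pieces / Total Pieces * 100
Good pieces = 3591 - 323 = 3268
QR = 3268 / 3591 * 100 = 91.0%

91.0%


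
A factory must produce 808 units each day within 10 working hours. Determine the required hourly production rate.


Formula: Production Rate = Daily Demand / Available Hours
Rate = 808 units/day / 10 hours/day
Rate = 80.8 units/hour

80.8 units/hour


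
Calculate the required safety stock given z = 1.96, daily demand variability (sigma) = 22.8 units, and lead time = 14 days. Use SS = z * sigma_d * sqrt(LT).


Formula: SS = z * sigma_d * sqrt(LT)
sqrt(LT) = sqrt(14) = 3.7417
SS = 1.96 * 22.8 * 3.7417
SS = 167.2 units

167.2 units


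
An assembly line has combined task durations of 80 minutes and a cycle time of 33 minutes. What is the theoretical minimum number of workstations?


Formula: N_min = ceil(Sum of Task Times / Cycle Time)
N_min = ceil(80 min / 33 min) = ceil(2.4242)
N_min = 3 stations

3


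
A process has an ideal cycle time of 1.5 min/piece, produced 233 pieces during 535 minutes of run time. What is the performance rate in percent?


Formula: Performance = (Ideal CT * Total Count) / Run Time * 100
Ideal output time = 1.5 * 233 = 349.5 min
Performance = 349.5 / 535 * 100 = 65.3%

65.3%


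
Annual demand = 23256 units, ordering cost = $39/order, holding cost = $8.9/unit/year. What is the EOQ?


Formula: EOQ = sqrt(2 * D * S / H)
Numerator: 2 * 23256 * 39 = 1813968
2DS/H = 1813968 / 8.9 = 203816.6
EOQ = sqrt(203816.6) = 451.5 units

451.5 units


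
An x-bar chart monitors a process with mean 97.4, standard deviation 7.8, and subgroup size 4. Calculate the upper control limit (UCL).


UCL = 97.4 + 3 * 7.8 / sqrt(4)

109.1


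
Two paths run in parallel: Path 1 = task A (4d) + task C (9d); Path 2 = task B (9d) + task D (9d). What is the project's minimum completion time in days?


Path 1 = 4 + 9 = 13 days
Path 2 = 9 + 9 = 18 days
Duration = max(13, 18) = 18 days

18 days


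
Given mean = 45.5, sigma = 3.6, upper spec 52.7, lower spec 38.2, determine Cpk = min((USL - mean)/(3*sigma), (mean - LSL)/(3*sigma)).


Cpu = (52.7 - 45.5) / (3 * 3.6) = 0.67
Cpl = (45.5 - 38.2) / (3 * 3.6) = 0.68
Cpk = min(0.67, 0.68) = 0.67

0.67


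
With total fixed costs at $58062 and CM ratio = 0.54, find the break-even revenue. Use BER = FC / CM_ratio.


Formula: BER = Fixed Costs / Contribution Margin Ratio
BER = $58062 / 0.54
BER = $107522.22 (to the nearest cent)

$107522.22


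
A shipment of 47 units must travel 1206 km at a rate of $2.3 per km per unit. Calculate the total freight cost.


TC = dist * cost * units = 1206 * 2.3 * 47 = $130368.60

$130368.60


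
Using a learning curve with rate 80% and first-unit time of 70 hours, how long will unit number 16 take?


Formula: T_n = T_1 * (learning_rate)^(log2(n)) where learning_rate = rate/100
Doublings = log2(16) = 4
T_n = 70 * 0.8^4
T_n = 70 * 0.4096 = 28.7 hours

28.7 hours


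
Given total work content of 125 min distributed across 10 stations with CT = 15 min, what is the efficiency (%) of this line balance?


Formula: Efficiency = Sum of Task Times / (N_stations * CT) * 100
Total station capacity = 10 stations * 15 min = 150 min
Efficiency = 125 / 150 * 100 = 83.3%

83.3%


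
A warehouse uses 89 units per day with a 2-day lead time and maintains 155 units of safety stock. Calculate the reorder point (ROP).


Formula: ROP = (Daily Demand * Lead Time) + Safety Stock
Demand during lead time = 89 * 2 = 178 units
ROP = 178 + 155 = 333 units

333 units


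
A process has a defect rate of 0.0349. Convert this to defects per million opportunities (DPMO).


DPMO = defect_rate * 1000000 = 0.0349 * 1000000

34900


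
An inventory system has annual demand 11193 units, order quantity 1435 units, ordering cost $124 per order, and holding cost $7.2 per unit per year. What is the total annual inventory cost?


TC = 11193/1435 * 124 + 1435/2 * 7.2

$6133.20


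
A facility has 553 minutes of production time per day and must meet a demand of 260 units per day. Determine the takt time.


Formula: Takt Time = Available Production Time / Customer Demand
Takt = 553 min/day / 260 units/day
Takt = 2.13 min/unit

2.13 min/unit


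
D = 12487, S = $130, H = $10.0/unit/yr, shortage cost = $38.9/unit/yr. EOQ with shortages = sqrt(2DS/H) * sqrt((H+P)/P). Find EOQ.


Formula: EOQ* = sqrt(2DS/H) * sqrt((H+P)/P)
Base EOQ = sqrt(2*12487*130/10.0) = 569.79 units
Correction = sqrt((10.0+38.9)/38.9) = 1.12119
EOQ* = 569.79 * 1.12119 = 638.8 units

638.8 units


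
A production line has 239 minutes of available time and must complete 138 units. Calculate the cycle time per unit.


Formula: CT = Available Time / Number of Units
CT = 239 min / 138 units
CT = 1.73 min/unit

1.73 min/unit


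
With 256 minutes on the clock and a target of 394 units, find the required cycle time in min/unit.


Formula: CT = Available Time / Number of Units
CT = 256 min / 394 units
CT = 0.65 min/unit

0.65 min/unit


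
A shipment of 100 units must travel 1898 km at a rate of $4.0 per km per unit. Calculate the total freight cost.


TC = dist * cost * units = 1898 * 4.0 * 100 = $759200.00

$759200.00


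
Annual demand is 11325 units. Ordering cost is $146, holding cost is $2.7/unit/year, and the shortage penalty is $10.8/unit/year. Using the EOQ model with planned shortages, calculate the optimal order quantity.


Formula: EOQ* = sqrt(2DS/H) * sqrt((H+P)/P)
Base EOQ = sqrt(2*11325*146/2.7) = 1106.7 units
Correction = sqrt((2.7+10.8)/10.8) = 1.11803
EOQ* = 1106.7 * 1.11803 = 1237.3 units

1237.3 units


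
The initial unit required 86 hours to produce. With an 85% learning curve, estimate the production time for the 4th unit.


Formula: T_n = T_1 * (learning_rate)^(log2(n)) where learning_rate = rate/100
Doublings = log2(4) = 2
T_n = 86 * 0.85^2
T_n = 86 * 0.7225 = 62.1 hours

62.1 hours


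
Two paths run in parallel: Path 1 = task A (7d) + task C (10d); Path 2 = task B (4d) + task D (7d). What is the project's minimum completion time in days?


Path 1 = 7 + 10 = 17 days
Path 2 = 4 + 7 = 11 days
Duration = max(17, 11) = 17 days

17 days


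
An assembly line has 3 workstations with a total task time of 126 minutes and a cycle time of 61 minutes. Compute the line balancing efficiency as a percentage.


Formula: Efficiency = Sum of Task Times / (N_stations * CT) * 100
Total station capacity = 3 stations * 61 min = 183 min
Efficiency = 126 / 183 * 100 = 68.9%

68.9%


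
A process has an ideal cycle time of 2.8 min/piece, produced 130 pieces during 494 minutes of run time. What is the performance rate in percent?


Formula: Performance = (Ideal CT * Total Count) / Run Time * 100
Ideal output time = 2.8 * 130 = 364.0 min
Performance = 364.0 / 494 * 100 = 73.7%

73.7%


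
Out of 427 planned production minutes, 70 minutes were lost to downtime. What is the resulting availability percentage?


Formula: Availability = (Planned Time - Downtime) / Planned Time * 100
Uptime = 427 - 70 = 357 min
Availability = 357 / 427 * 100 = 83.6%

83.6%


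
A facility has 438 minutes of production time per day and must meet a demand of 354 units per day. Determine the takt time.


Formula: Takt Time = Available Production Time / Customer Demand
Takt = 438 min/day / 354 units/day
Takt = 1.24 min/unit

1.24 min/unit


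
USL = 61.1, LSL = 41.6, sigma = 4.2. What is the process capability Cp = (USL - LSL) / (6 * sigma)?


Cp = (61.1 - 41.6) / (6 * 4.2)

0.77


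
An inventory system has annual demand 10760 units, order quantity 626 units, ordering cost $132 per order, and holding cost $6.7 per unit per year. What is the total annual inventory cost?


TC = 10760/626 * 132 + 626/2 * 6.7

$4365.98


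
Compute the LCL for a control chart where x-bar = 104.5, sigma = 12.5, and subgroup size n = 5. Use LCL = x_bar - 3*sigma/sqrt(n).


LCL = 104.5 - 3 * 12.5 / sqrt(5)

87.73


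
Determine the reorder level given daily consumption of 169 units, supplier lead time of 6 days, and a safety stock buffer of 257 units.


Formula: ROP = (Daily Demand * Lead Time) + Safety Stock
Demand during lead time = 169 * 6 = 1014 units
ROP = 1014 + 257 = 1271 units

1271 units


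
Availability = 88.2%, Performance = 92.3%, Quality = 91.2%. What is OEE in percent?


Formula: OEE = Availability * Performance * Quality / 10000
A * P = 88.2% * 92.3% / 100 = 81.41%
OEE = 81.41% * 91.2% / 100 = 74.2%

74.2%


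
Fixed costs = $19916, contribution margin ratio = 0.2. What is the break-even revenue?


Formula: BER = Fixed Costs / Contribution Margin Ratio
BER = $19916 / 0.2
BER = $99580.00 (to the nearest cent)

$99580.00


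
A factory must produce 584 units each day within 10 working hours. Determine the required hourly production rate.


Formula: Production Rate = Daily Demand / Available Hours
Rate = 584 units/day / 10 hours/day
Rate = 58.4 units/hour

58.4 units/hour


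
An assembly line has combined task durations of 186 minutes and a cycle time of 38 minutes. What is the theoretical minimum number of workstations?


Formula: N_min = ceil(Sum of Task Times / Cycle Time)
N_min = ceil(186 min / 38 min) = ceil(4.8947)
N_min = 5 stations

5


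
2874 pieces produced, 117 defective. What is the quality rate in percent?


Formula: Quality Rate = Good Pieces / Total Pieces * 100
Good pieces = 2874 - 117 = 2757
QR = 2757 / 2874 * 100 = 95.9%

95.9%


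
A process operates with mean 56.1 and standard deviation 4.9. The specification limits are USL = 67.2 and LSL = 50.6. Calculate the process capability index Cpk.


Cpu = (67.2 - 56.1) / (3 * 4.9) = 0.76
Cpl = (56.1 - 50.6) / (3 * 4.9) = 0.37
Cpk = min(0.76, 0.37) = 0.37

0.37


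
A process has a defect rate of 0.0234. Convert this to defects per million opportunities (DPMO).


DPMO = defect_rate * 1000000 = 0.0234 * 1000000

23400


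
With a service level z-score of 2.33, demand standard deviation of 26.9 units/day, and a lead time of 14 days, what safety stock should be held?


Formula: SS = z * sigma_d * sqrt(LT)
sqrt(LT) = sqrt(14) = 3.7417
SS = 2.33 * 26.9 * 3.7417
SS = 234.5 units

234.5 units


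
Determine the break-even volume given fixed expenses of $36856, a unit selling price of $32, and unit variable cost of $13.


Formula: BEQ = Fixed Costs / (Price - Variable Cost)
Contribution margin = $32 - $13 = $19/unit
BEQ = ceil($36856 / $19/unit) = ceil(1939.79) = 1940 units

1940 units


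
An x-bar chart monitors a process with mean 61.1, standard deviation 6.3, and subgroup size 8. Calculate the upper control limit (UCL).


UCL = 61.1 + 3 * 6.3 / sqrt(8)

67.78


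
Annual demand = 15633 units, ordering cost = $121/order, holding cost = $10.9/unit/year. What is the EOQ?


Formula: EOQ = sqrt(2 * D * S / H)
Numerator: 2 * 15633 * 121 = 3783186
2DS/H = 3783186 / 10.9 = 347081.3
EOQ = sqrt(347081.3) = 589.1 units

589.1 units


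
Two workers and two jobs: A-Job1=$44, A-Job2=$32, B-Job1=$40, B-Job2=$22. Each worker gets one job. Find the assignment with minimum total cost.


Option 1: A->1 + B->2 = $44 + $22 = $66
Option 2: A->2 + B->1 = $32 + $40 = $72
Min cost = min($66, $72) = $66

$66


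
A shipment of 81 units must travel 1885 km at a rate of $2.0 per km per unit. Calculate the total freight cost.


TC = dist * cost * units = 1885 * 2.0 * 81 = $305370.00

$305370.00


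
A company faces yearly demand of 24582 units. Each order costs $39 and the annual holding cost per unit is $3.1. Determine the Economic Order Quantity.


Formula: EOQ = sqrt(2 * D * S / H)
Numerator: 2 * 24582 * 39 = 1917396
2DS/H = 1917396 / 3.1 = 618514.8
EOQ = sqrt(618514.8) = 786.5 units

786.5 units


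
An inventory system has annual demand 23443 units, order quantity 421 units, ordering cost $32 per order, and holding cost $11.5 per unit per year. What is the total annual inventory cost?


TC = 23443/421 * 32 + 421/2 * 11.5

$4202.64


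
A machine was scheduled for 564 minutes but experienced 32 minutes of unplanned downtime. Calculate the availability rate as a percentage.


Formula: Availability = (Planned Time - Downtime) / Planned Time * 100
Uptime = 564 - 32 = 532 min
Availability = 532 / 564 * 100 = 94.3%

94.3%


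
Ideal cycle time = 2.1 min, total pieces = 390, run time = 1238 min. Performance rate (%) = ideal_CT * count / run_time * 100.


Formula: Performance = (Ideal CT * Total Count) / Run Time * 100
Ideal output time = 2.1 * 390 = 819.0 min
Performance = 819.0 / 1238 * 100 = 66.2%

66.2%


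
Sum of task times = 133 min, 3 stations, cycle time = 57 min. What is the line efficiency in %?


Formula: Efficiency = Sum of Task Times / (N_stations * CT) * 100
Total station capacity = 3 stations * 57 min = 171 min
Efficiency = 133 / 171 * 100 = 77.8%

77.8%


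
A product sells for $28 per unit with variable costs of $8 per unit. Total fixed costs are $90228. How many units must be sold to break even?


Formula: BEQ = Fixed Costs / (Price - Variable Cost)
Contribution margin = $28 - $8 = $20/unit
BEQ = ceil($90228 / $20/unit) = ceil(4511.4) = 4512 units

4512 units


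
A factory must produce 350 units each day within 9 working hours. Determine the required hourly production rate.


Formula: Production Rate = Daily Demand / Available Hours
Rate = 350 units/day / 9 hours/day
Rate = 38.9 units/hour

38.9 units/hour


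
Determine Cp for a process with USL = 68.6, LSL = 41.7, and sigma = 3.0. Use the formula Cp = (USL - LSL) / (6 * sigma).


Cp = (68.6 - 41.7) / (6 * 3.0)

1.49


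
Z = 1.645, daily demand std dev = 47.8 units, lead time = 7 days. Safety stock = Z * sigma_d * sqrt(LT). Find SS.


Formula: SS = z * sigma_d * sqrt(LT)
sqrt(LT) = sqrt(7) = 2.6458
SS = 1.645 * 47.8 * 2.6458
SS = 208.0 units

208.0 units


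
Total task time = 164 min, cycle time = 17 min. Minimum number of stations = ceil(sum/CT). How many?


Formula: N_min = ceil(Sum of Task Times / Cycle Time)
N_min = ceil(164 min / 17 min) = ceil(9.6471)
N_min = 10 stations

10


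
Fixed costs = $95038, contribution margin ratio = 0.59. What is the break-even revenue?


Formula: BER = Fixed Costs / Contribution Margin Ratio
BER = $95038 / 0.59
BER = $161081.36 (to the nearest cent)

$161081.36


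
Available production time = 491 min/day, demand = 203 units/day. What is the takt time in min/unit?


Formula: Takt Time = Available Production Time / Customer Demand
Takt = 491 min/day / 203 units/day
Takt = 2.42 min/unit

2.42 min/unit


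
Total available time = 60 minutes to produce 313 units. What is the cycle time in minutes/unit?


Formula: CT = Available Time / Number of Units
CT = 60 min / 313 units
CT = 0.19 min/unit

0.19 min/unit


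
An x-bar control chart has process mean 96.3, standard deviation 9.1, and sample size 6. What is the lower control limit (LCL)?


LCL = 96.3 - 3 * 9.1 / sqrt(6)

85.15


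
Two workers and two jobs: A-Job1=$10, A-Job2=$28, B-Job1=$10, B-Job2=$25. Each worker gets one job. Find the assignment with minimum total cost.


Option 1: A->1 + B->2 = $10 + $25 = $35
Option 2: A->2 + B->1 = $28 + $10 = $38
Min cost = min($35, $38) = $35

$35


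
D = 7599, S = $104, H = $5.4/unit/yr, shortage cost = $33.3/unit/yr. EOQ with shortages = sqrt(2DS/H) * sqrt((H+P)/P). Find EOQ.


Formula: EOQ* = sqrt(2DS/H) * sqrt((H+P)/P)
Base EOQ = sqrt(2*7599*104/5.4) = 541.02 units
Correction = sqrt((5.4+33.3)/33.3) = 1.07804
EOQ* = 541.02 * 1.07804 = 583.2 units

583.2 units


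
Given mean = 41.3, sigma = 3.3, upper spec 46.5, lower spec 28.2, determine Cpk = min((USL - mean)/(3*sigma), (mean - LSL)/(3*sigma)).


Cpu = (46.5 - 41.3) / (3 * 3.3) = 0.53
Cpl = (41.3 - 28.2) / (3 * 3.3) = 1.32
Cpk = min(0.53, 1.32) = 0.53

0.53


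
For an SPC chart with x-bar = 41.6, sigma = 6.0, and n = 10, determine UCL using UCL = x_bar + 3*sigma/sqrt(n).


UCL = 41.6 + 3 * 6.0 / sqrt(10)

47.29


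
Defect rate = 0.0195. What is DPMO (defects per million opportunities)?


DPMO = defect_rate * 1000000 = 0.0195 * 1000000

19500


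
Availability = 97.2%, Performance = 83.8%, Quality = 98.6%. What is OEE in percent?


Formula: OEE = Availability * Performance * Quality / 10000
A * P = 97.2% * 83.8% / 100 = 81.45%
OEE = 81.45% * 98.6% / 100 = 80.3%

80.3%


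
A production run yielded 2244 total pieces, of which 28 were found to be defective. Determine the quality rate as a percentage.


Formula: Quality Rate = Good Pieces / Total Pieces * 100
Good pieces = 2244 - 28 = 2216
QR = 2216 / 2244 * 100 = 98.8%

98.8%


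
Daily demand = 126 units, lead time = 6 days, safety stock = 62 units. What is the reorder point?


Formula: ROP = (Daily Demand * Lead Time) + Safety Stock
Demand during lead time = 126 * 6 = 756 units
ROP = 756 + 62 = 818 units

818 units


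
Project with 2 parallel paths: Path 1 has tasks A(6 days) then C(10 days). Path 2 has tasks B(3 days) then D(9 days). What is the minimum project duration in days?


Path 1 = 6 + 10 = 16 days
Path 2 = 3 + 9 = 12 days
Duration = max(16, 12) = 16 days

16 days
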